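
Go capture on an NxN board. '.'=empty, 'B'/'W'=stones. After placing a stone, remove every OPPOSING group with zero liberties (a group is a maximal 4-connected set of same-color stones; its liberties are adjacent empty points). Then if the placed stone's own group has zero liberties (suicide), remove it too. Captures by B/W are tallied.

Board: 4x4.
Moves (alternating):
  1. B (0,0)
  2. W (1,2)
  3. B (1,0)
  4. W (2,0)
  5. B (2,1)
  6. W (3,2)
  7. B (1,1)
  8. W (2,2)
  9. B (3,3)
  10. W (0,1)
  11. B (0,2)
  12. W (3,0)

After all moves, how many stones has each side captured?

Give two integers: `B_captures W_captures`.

Move 1: B@(0,0) -> caps B=0 W=0
Move 2: W@(1,2) -> caps B=0 W=0
Move 3: B@(1,0) -> caps B=0 W=0
Move 4: W@(2,0) -> caps B=0 W=0
Move 5: B@(2,1) -> caps B=0 W=0
Move 6: W@(3,2) -> caps B=0 W=0
Move 7: B@(1,1) -> caps B=0 W=0
Move 8: W@(2,2) -> caps B=0 W=0
Move 9: B@(3,3) -> caps B=0 W=0
Move 10: W@(0,1) -> caps B=0 W=0
Move 11: B@(0,2) -> caps B=1 W=0
Move 12: W@(3,0) -> caps B=1 W=0

Answer: 1 0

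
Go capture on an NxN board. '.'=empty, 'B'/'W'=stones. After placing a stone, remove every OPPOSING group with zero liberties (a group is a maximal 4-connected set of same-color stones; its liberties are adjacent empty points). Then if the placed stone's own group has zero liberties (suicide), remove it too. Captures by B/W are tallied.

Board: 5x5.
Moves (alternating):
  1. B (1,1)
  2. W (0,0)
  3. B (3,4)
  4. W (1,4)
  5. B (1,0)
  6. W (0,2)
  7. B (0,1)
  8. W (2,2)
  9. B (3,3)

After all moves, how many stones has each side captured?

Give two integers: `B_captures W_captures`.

Move 1: B@(1,1) -> caps B=0 W=0
Move 2: W@(0,0) -> caps B=0 W=0
Move 3: B@(3,4) -> caps B=0 W=0
Move 4: W@(1,4) -> caps B=0 W=0
Move 5: B@(1,0) -> caps B=0 W=0
Move 6: W@(0,2) -> caps B=0 W=0
Move 7: B@(0,1) -> caps B=1 W=0
Move 8: W@(2,2) -> caps B=1 W=0
Move 9: B@(3,3) -> caps B=1 W=0

Answer: 1 0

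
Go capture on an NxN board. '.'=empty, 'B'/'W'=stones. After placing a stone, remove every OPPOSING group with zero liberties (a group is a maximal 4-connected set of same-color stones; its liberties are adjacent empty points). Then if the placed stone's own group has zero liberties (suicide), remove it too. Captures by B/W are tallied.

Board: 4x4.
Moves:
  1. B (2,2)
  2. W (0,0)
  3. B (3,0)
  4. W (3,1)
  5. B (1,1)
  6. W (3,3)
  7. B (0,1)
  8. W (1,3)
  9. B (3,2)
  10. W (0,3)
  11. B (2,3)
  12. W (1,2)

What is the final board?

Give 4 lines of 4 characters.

Move 1: B@(2,2) -> caps B=0 W=0
Move 2: W@(0,0) -> caps B=0 W=0
Move 3: B@(3,0) -> caps B=0 W=0
Move 4: W@(3,1) -> caps B=0 W=0
Move 5: B@(1,1) -> caps B=0 W=0
Move 6: W@(3,3) -> caps B=0 W=0
Move 7: B@(0,1) -> caps B=0 W=0
Move 8: W@(1,3) -> caps B=0 W=0
Move 9: B@(3,2) -> caps B=0 W=0
Move 10: W@(0,3) -> caps B=0 W=0
Move 11: B@(2,3) -> caps B=1 W=0
Move 12: W@(1,2) -> caps B=1 W=0

Answer: WB.W
.BWW
..BB
BWB.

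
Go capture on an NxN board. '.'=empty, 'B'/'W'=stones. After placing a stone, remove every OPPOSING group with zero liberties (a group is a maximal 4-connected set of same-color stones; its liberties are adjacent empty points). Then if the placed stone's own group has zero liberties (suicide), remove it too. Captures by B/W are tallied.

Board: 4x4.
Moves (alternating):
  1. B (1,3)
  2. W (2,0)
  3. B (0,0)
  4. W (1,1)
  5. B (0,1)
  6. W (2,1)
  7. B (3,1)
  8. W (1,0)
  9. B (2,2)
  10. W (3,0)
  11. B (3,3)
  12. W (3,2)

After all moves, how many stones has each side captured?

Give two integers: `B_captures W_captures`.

Move 1: B@(1,3) -> caps B=0 W=0
Move 2: W@(2,0) -> caps B=0 W=0
Move 3: B@(0,0) -> caps B=0 W=0
Move 4: W@(1,1) -> caps B=0 W=0
Move 5: B@(0,1) -> caps B=0 W=0
Move 6: W@(2,1) -> caps B=0 W=0
Move 7: B@(3,1) -> caps B=0 W=0
Move 8: W@(1,0) -> caps B=0 W=0
Move 9: B@(2,2) -> caps B=0 W=0
Move 10: W@(3,0) -> caps B=0 W=0
Move 11: B@(3,3) -> caps B=0 W=0
Move 12: W@(3,2) -> caps B=0 W=1

Answer: 0 1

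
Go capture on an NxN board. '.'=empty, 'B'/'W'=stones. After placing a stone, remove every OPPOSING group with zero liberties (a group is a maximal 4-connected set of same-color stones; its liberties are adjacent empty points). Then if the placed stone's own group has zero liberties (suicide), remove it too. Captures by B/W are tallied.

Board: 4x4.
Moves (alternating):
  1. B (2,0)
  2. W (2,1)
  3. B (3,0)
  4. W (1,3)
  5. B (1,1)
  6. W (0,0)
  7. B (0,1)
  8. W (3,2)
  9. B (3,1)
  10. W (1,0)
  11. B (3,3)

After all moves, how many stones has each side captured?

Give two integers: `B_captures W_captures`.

Answer: 0 3

Derivation:
Move 1: B@(2,0) -> caps B=0 W=0
Move 2: W@(2,1) -> caps B=0 W=0
Move 3: B@(3,0) -> caps B=0 W=0
Move 4: W@(1,3) -> caps B=0 W=0
Move 5: B@(1,1) -> caps B=0 W=0
Move 6: W@(0,0) -> caps B=0 W=0
Move 7: B@(0,1) -> caps B=0 W=0
Move 8: W@(3,2) -> caps B=0 W=0
Move 9: B@(3,1) -> caps B=0 W=0
Move 10: W@(1,0) -> caps B=0 W=3
Move 11: B@(3,3) -> caps B=0 W=3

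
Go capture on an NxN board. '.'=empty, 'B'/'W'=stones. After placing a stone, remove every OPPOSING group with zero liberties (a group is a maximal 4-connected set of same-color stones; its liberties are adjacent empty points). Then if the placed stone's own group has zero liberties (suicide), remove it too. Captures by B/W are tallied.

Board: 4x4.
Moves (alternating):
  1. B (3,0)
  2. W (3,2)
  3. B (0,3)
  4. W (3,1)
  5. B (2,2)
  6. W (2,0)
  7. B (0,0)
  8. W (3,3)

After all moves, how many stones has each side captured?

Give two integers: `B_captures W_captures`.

Answer: 0 1

Derivation:
Move 1: B@(3,0) -> caps B=0 W=0
Move 2: W@(3,2) -> caps B=0 W=0
Move 3: B@(0,3) -> caps B=0 W=0
Move 4: W@(3,1) -> caps B=0 W=0
Move 5: B@(2,2) -> caps B=0 W=0
Move 6: W@(2,0) -> caps B=0 W=1
Move 7: B@(0,0) -> caps B=0 W=1
Move 8: W@(3,3) -> caps B=0 W=1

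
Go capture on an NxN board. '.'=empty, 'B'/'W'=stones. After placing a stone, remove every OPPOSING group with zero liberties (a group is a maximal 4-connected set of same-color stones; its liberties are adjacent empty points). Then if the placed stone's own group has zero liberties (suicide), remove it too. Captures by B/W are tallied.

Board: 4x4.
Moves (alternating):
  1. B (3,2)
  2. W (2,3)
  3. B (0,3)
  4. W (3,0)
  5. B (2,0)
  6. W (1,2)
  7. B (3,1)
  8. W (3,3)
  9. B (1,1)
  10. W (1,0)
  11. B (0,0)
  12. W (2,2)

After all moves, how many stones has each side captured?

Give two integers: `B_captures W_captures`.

Answer: 2 0

Derivation:
Move 1: B@(3,2) -> caps B=0 W=0
Move 2: W@(2,3) -> caps B=0 W=0
Move 3: B@(0,3) -> caps B=0 W=0
Move 4: W@(3,0) -> caps B=0 W=0
Move 5: B@(2,0) -> caps B=0 W=0
Move 6: W@(1,2) -> caps B=0 W=0
Move 7: B@(3,1) -> caps B=1 W=0
Move 8: W@(3,3) -> caps B=1 W=0
Move 9: B@(1,1) -> caps B=1 W=0
Move 10: W@(1,0) -> caps B=1 W=0
Move 11: B@(0,0) -> caps B=2 W=0
Move 12: W@(2,2) -> caps B=2 W=0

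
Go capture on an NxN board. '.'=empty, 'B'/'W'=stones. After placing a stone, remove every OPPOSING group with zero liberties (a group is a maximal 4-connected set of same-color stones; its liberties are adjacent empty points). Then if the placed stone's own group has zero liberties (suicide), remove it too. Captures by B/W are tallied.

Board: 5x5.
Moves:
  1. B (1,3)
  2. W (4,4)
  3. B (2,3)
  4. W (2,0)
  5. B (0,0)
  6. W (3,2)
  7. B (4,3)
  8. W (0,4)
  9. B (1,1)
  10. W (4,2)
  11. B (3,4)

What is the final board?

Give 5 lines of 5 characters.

Answer: B...W
.B.B.
W..B.
..W.B
..WB.

Derivation:
Move 1: B@(1,3) -> caps B=0 W=0
Move 2: W@(4,4) -> caps B=0 W=0
Move 3: B@(2,3) -> caps B=0 W=0
Move 4: W@(2,0) -> caps B=0 W=0
Move 5: B@(0,0) -> caps B=0 W=0
Move 6: W@(3,2) -> caps B=0 W=0
Move 7: B@(4,3) -> caps B=0 W=0
Move 8: W@(0,4) -> caps B=0 W=0
Move 9: B@(1,1) -> caps B=0 W=0
Move 10: W@(4,2) -> caps B=0 W=0
Move 11: B@(3,4) -> caps B=1 W=0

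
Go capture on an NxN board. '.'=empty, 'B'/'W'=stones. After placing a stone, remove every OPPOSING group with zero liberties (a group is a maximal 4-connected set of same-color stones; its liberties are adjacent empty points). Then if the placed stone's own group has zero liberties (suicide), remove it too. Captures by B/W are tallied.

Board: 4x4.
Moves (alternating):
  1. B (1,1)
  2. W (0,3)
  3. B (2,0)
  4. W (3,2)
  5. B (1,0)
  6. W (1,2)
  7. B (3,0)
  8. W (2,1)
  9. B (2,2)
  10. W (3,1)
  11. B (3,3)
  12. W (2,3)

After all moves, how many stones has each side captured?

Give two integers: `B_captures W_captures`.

Move 1: B@(1,1) -> caps B=0 W=0
Move 2: W@(0,3) -> caps B=0 W=0
Move 3: B@(2,0) -> caps B=0 W=0
Move 4: W@(3,2) -> caps B=0 W=0
Move 5: B@(1,0) -> caps B=0 W=0
Move 6: W@(1,2) -> caps B=0 W=0
Move 7: B@(3,0) -> caps B=0 W=0
Move 8: W@(2,1) -> caps B=0 W=0
Move 9: B@(2,2) -> caps B=0 W=0
Move 10: W@(3,1) -> caps B=0 W=0
Move 11: B@(3,3) -> caps B=3 W=0
Move 12: W@(2,3) -> caps B=3 W=0

Answer: 3 0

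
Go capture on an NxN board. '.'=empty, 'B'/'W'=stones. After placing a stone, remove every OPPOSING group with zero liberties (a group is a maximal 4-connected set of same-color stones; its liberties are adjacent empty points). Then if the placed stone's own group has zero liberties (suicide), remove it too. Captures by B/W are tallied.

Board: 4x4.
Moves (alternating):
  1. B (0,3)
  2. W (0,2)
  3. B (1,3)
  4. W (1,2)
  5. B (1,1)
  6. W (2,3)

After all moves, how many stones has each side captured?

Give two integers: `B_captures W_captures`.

Answer: 0 2

Derivation:
Move 1: B@(0,3) -> caps B=0 W=0
Move 2: W@(0,2) -> caps B=0 W=0
Move 3: B@(1,3) -> caps B=0 W=0
Move 4: W@(1,2) -> caps B=0 W=0
Move 5: B@(1,1) -> caps B=0 W=0
Move 6: W@(2,3) -> caps B=0 W=2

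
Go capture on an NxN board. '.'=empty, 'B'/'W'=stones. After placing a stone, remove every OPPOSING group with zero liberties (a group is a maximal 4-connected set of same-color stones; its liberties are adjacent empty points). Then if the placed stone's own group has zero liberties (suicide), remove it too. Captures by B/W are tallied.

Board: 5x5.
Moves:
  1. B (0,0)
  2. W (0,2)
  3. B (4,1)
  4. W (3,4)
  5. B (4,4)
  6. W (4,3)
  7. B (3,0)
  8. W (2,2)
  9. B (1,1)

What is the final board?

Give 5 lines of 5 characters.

Move 1: B@(0,0) -> caps B=0 W=0
Move 2: W@(0,2) -> caps B=0 W=0
Move 3: B@(4,1) -> caps B=0 W=0
Move 4: W@(3,4) -> caps B=0 W=0
Move 5: B@(4,4) -> caps B=0 W=0
Move 6: W@(4,3) -> caps B=0 W=1
Move 7: B@(3,0) -> caps B=0 W=1
Move 8: W@(2,2) -> caps B=0 W=1
Move 9: B@(1,1) -> caps B=0 W=1

Answer: B.W..
.B...
..W..
B...W
.B.W.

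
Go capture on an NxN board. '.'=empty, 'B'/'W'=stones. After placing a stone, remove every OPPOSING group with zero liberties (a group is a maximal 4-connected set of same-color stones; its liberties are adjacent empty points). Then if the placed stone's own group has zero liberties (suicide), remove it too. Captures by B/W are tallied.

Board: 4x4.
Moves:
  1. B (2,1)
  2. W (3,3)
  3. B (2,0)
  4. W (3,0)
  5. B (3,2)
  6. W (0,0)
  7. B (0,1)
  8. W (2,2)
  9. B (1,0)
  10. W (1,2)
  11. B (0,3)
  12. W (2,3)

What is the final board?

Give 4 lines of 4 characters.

Move 1: B@(2,1) -> caps B=0 W=0
Move 2: W@(3,3) -> caps B=0 W=0
Move 3: B@(2,0) -> caps B=0 W=0
Move 4: W@(3,0) -> caps B=0 W=0
Move 5: B@(3,2) -> caps B=0 W=0
Move 6: W@(0,0) -> caps B=0 W=0
Move 7: B@(0,1) -> caps B=0 W=0
Move 8: W@(2,2) -> caps B=0 W=0
Move 9: B@(1,0) -> caps B=1 W=0
Move 10: W@(1,2) -> caps B=1 W=0
Move 11: B@(0,3) -> caps B=1 W=0
Move 12: W@(2,3) -> caps B=1 W=0

Answer: .B.B
B.W.
BBWW
W.BW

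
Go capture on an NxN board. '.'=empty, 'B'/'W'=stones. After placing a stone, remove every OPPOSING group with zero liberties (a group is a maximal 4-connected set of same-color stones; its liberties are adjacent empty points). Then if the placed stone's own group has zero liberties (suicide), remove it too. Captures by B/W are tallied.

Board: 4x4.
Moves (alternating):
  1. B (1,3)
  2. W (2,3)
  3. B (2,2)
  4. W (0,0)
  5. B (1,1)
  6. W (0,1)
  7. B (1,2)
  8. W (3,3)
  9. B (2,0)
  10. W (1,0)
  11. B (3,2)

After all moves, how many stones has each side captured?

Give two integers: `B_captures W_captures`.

Move 1: B@(1,3) -> caps B=0 W=0
Move 2: W@(2,3) -> caps B=0 W=0
Move 3: B@(2,2) -> caps B=0 W=0
Move 4: W@(0,0) -> caps B=0 W=0
Move 5: B@(1,1) -> caps B=0 W=0
Move 6: W@(0,1) -> caps B=0 W=0
Move 7: B@(1,2) -> caps B=0 W=0
Move 8: W@(3,3) -> caps B=0 W=0
Move 9: B@(2,0) -> caps B=0 W=0
Move 10: W@(1,0) -> caps B=0 W=0
Move 11: B@(3,2) -> caps B=2 W=0

Answer: 2 0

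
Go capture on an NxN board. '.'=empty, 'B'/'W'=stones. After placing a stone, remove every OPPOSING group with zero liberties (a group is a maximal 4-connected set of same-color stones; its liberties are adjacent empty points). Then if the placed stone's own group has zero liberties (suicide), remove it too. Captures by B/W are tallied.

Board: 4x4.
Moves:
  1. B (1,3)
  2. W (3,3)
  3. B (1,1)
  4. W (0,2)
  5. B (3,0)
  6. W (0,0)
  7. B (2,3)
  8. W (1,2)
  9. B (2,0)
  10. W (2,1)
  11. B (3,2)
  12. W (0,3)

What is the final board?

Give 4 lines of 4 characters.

Answer: W.WW
.BWB
BW.B
B.B.

Derivation:
Move 1: B@(1,3) -> caps B=0 W=0
Move 2: W@(3,3) -> caps B=0 W=0
Move 3: B@(1,1) -> caps B=0 W=0
Move 4: W@(0,2) -> caps B=0 W=0
Move 5: B@(3,0) -> caps B=0 W=0
Move 6: W@(0,0) -> caps B=0 W=0
Move 7: B@(2,3) -> caps B=0 W=0
Move 8: W@(1,2) -> caps B=0 W=0
Move 9: B@(2,0) -> caps B=0 W=0
Move 10: W@(2,1) -> caps B=0 W=0
Move 11: B@(3,2) -> caps B=1 W=0
Move 12: W@(0,3) -> caps B=1 W=0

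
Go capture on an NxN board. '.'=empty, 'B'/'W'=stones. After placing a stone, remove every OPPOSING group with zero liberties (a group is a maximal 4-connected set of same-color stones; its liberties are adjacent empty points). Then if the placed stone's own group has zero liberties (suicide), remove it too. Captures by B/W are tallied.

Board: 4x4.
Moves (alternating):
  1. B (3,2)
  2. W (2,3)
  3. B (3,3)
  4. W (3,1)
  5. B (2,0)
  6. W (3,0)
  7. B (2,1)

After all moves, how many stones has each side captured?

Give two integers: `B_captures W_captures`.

Move 1: B@(3,2) -> caps B=0 W=0
Move 2: W@(2,3) -> caps B=0 W=0
Move 3: B@(3,3) -> caps B=0 W=0
Move 4: W@(3,1) -> caps B=0 W=0
Move 5: B@(2,0) -> caps B=0 W=0
Move 6: W@(3,0) -> caps B=0 W=0
Move 7: B@(2,1) -> caps B=2 W=0

Answer: 2 0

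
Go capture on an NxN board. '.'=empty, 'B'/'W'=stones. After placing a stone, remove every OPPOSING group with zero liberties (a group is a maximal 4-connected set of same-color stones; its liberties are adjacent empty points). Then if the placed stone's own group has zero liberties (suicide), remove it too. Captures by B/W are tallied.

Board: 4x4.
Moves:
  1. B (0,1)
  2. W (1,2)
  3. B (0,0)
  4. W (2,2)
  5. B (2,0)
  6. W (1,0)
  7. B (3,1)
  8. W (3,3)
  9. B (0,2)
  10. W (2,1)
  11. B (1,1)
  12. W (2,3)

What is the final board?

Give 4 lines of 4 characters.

Move 1: B@(0,1) -> caps B=0 W=0
Move 2: W@(1,2) -> caps B=0 W=0
Move 3: B@(0,0) -> caps B=0 W=0
Move 4: W@(2,2) -> caps B=0 W=0
Move 5: B@(2,0) -> caps B=0 W=0
Move 6: W@(1,0) -> caps B=0 W=0
Move 7: B@(3,1) -> caps B=0 W=0
Move 8: W@(3,3) -> caps B=0 W=0
Move 9: B@(0,2) -> caps B=0 W=0
Move 10: W@(2,1) -> caps B=0 W=0
Move 11: B@(1,1) -> caps B=1 W=0
Move 12: W@(2,3) -> caps B=1 W=0

Answer: BBB.
.BW.
BWWW
.B.W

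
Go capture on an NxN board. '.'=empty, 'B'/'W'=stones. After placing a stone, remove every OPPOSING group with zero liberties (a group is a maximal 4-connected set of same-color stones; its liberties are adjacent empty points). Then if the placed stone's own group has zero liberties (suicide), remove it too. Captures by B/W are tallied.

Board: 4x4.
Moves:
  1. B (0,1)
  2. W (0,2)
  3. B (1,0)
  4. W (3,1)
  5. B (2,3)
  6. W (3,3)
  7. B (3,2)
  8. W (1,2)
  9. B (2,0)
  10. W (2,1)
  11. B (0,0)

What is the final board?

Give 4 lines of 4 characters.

Answer: BBW.
B.W.
BW.B
.WB.

Derivation:
Move 1: B@(0,1) -> caps B=0 W=0
Move 2: W@(0,2) -> caps B=0 W=0
Move 3: B@(1,0) -> caps B=0 W=0
Move 4: W@(3,1) -> caps B=0 W=0
Move 5: B@(2,3) -> caps B=0 W=0
Move 6: W@(3,3) -> caps B=0 W=0
Move 7: B@(3,2) -> caps B=1 W=0
Move 8: W@(1,2) -> caps B=1 W=0
Move 9: B@(2,0) -> caps B=1 W=0
Move 10: W@(2,1) -> caps B=1 W=0
Move 11: B@(0,0) -> caps B=1 W=0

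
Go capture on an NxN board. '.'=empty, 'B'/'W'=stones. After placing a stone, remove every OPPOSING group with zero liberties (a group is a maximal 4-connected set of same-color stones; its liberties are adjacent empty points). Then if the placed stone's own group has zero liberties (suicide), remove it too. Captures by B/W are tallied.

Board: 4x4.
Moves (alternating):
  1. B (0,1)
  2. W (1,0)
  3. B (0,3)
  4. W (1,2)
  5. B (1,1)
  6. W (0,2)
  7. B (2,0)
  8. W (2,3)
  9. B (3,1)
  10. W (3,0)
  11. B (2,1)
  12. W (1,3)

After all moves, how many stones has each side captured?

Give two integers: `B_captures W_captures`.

Answer: 0 1

Derivation:
Move 1: B@(0,1) -> caps B=0 W=0
Move 2: W@(1,0) -> caps B=0 W=0
Move 3: B@(0,3) -> caps B=0 W=0
Move 4: W@(1,2) -> caps B=0 W=0
Move 5: B@(1,1) -> caps B=0 W=0
Move 6: W@(0,2) -> caps B=0 W=0
Move 7: B@(2,0) -> caps B=0 W=0
Move 8: W@(2,3) -> caps B=0 W=0
Move 9: B@(3,1) -> caps B=0 W=0
Move 10: W@(3,0) -> caps B=0 W=0
Move 11: B@(2,1) -> caps B=0 W=0
Move 12: W@(1,3) -> caps B=0 W=1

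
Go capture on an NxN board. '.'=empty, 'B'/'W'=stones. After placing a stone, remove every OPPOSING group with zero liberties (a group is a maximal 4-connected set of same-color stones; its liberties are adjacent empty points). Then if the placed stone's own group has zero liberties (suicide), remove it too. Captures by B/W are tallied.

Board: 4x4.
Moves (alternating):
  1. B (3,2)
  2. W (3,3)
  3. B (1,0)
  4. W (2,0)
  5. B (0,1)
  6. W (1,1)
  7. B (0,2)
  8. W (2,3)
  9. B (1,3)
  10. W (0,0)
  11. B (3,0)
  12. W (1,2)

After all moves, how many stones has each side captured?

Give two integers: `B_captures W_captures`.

Move 1: B@(3,2) -> caps B=0 W=0
Move 2: W@(3,3) -> caps B=0 W=0
Move 3: B@(1,0) -> caps B=0 W=0
Move 4: W@(2,0) -> caps B=0 W=0
Move 5: B@(0,1) -> caps B=0 W=0
Move 6: W@(1,1) -> caps B=0 W=0
Move 7: B@(0,2) -> caps B=0 W=0
Move 8: W@(2,3) -> caps B=0 W=0
Move 9: B@(1,3) -> caps B=0 W=0
Move 10: W@(0,0) -> caps B=0 W=1
Move 11: B@(3,0) -> caps B=0 W=1
Move 12: W@(1,2) -> caps B=0 W=1

Answer: 0 1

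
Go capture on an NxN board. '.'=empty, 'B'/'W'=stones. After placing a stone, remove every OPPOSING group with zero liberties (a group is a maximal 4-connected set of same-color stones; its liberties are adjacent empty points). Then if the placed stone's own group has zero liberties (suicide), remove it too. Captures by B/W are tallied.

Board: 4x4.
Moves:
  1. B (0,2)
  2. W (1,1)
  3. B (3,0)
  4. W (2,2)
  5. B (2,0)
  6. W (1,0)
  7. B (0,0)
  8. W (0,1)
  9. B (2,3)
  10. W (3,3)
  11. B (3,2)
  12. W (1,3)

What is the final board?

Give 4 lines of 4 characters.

Answer: .WB.
WW.W
B.WB
B.B.

Derivation:
Move 1: B@(0,2) -> caps B=0 W=0
Move 2: W@(1,1) -> caps B=0 W=0
Move 3: B@(3,0) -> caps B=0 W=0
Move 4: W@(2,2) -> caps B=0 W=0
Move 5: B@(2,0) -> caps B=0 W=0
Move 6: W@(1,0) -> caps B=0 W=0
Move 7: B@(0,0) -> caps B=0 W=0
Move 8: W@(0,1) -> caps B=0 W=1
Move 9: B@(2,3) -> caps B=0 W=1
Move 10: W@(3,3) -> caps B=0 W=1
Move 11: B@(3,2) -> caps B=1 W=1
Move 12: W@(1,3) -> caps B=1 W=1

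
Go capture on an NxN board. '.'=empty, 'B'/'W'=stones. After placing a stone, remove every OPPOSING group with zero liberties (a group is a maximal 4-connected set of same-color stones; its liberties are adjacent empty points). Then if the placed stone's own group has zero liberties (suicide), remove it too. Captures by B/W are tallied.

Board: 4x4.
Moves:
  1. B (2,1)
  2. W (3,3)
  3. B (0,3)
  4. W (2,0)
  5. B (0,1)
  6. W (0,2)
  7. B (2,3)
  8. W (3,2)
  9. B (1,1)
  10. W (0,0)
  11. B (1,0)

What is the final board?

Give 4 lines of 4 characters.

Move 1: B@(2,1) -> caps B=0 W=0
Move 2: W@(3,3) -> caps B=0 W=0
Move 3: B@(0,3) -> caps B=0 W=0
Move 4: W@(2,0) -> caps B=0 W=0
Move 5: B@(0,1) -> caps B=0 W=0
Move 6: W@(0,2) -> caps B=0 W=0
Move 7: B@(2,3) -> caps B=0 W=0
Move 8: W@(3,2) -> caps B=0 W=0
Move 9: B@(1,1) -> caps B=0 W=0
Move 10: W@(0,0) -> caps B=0 W=0
Move 11: B@(1,0) -> caps B=1 W=0

Answer: .BWB
BB..
WB.B
..WW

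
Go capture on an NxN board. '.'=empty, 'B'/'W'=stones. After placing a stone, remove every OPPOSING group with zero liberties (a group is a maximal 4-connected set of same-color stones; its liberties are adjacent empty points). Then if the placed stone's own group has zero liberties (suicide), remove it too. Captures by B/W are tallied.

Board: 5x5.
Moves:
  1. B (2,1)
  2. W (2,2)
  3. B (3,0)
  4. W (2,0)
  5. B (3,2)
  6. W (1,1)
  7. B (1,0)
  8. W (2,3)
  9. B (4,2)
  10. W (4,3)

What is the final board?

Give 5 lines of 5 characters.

Move 1: B@(2,1) -> caps B=0 W=0
Move 2: W@(2,2) -> caps B=0 W=0
Move 3: B@(3,0) -> caps B=0 W=0
Move 4: W@(2,0) -> caps B=0 W=0
Move 5: B@(3,2) -> caps B=0 W=0
Move 6: W@(1,1) -> caps B=0 W=0
Move 7: B@(1,0) -> caps B=1 W=0
Move 8: W@(2,3) -> caps B=1 W=0
Move 9: B@(4,2) -> caps B=1 W=0
Move 10: W@(4,3) -> caps B=1 W=0

Answer: .....
BW...
.BWW.
B.B..
..BW.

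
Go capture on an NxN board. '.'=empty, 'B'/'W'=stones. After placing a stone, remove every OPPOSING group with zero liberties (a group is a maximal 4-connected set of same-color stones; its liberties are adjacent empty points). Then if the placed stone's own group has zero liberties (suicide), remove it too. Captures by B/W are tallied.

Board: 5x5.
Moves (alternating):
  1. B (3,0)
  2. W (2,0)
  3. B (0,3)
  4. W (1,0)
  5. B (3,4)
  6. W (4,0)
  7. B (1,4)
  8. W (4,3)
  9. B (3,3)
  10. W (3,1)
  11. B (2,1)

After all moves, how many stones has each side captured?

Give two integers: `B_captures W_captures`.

Answer: 0 1

Derivation:
Move 1: B@(3,0) -> caps B=0 W=0
Move 2: W@(2,0) -> caps B=0 W=0
Move 3: B@(0,3) -> caps B=0 W=0
Move 4: W@(1,0) -> caps B=0 W=0
Move 5: B@(3,4) -> caps B=0 W=0
Move 6: W@(4,0) -> caps B=0 W=0
Move 7: B@(1,4) -> caps B=0 W=0
Move 8: W@(4,3) -> caps B=0 W=0
Move 9: B@(3,3) -> caps B=0 W=0
Move 10: W@(3,1) -> caps B=0 W=1
Move 11: B@(2,1) -> caps B=0 W=1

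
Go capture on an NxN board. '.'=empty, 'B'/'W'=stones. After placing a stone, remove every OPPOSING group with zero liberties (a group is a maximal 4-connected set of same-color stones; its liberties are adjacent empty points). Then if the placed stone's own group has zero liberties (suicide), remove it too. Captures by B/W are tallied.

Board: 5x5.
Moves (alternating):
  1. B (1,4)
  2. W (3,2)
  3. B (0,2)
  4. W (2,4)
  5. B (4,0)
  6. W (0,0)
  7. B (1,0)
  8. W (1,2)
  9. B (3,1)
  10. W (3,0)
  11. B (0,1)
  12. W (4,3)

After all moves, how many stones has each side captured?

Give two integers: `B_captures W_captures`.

Answer: 1 0

Derivation:
Move 1: B@(1,4) -> caps B=0 W=0
Move 2: W@(3,2) -> caps B=0 W=0
Move 3: B@(0,2) -> caps B=0 W=0
Move 4: W@(2,4) -> caps B=0 W=0
Move 5: B@(4,0) -> caps B=0 W=0
Move 6: W@(0,0) -> caps B=0 W=0
Move 7: B@(1,0) -> caps B=0 W=0
Move 8: W@(1,2) -> caps B=0 W=0
Move 9: B@(3,1) -> caps B=0 W=0
Move 10: W@(3,0) -> caps B=0 W=0
Move 11: B@(0,1) -> caps B=1 W=0
Move 12: W@(4,3) -> caps B=1 W=0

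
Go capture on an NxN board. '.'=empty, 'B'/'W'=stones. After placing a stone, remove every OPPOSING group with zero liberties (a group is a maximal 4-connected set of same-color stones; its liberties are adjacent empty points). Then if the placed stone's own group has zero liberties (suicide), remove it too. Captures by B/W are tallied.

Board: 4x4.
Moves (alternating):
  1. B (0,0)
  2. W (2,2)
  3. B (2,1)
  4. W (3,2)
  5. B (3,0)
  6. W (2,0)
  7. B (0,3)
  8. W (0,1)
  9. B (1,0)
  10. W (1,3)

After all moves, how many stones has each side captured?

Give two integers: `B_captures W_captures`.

Answer: 1 0

Derivation:
Move 1: B@(0,0) -> caps B=0 W=0
Move 2: W@(2,2) -> caps B=0 W=0
Move 3: B@(2,1) -> caps B=0 W=0
Move 4: W@(3,2) -> caps B=0 W=0
Move 5: B@(3,0) -> caps B=0 W=0
Move 6: W@(2,0) -> caps B=0 W=0
Move 7: B@(0,3) -> caps B=0 W=0
Move 8: W@(0,1) -> caps B=0 W=0
Move 9: B@(1,0) -> caps B=1 W=0
Move 10: W@(1,3) -> caps B=1 W=0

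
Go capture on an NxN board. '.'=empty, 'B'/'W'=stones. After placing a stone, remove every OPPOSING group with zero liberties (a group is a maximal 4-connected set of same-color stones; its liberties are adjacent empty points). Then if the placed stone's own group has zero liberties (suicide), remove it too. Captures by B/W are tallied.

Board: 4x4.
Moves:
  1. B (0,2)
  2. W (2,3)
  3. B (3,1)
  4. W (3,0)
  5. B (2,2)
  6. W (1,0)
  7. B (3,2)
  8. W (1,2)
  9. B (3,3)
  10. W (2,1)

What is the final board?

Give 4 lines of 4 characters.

Answer: ..B.
W.W.
.W.W
W...

Derivation:
Move 1: B@(0,2) -> caps B=0 W=0
Move 2: W@(2,3) -> caps B=0 W=0
Move 3: B@(3,1) -> caps B=0 W=0
Move 4: W@(3,0) -> caps B=0 W=0
Move 5: B@(2,2) -> caps B=0 W=0
Move 6: W@(1,0) -> caps B=0 W=0
Move 7: B@(3,2) -> caps B=0 W=0
Move 8: W@(1,2) -> caps B=0 W=0
Move 9: B@(3,3) -> caps B=0 W=0
Move 10: W@(2,1) -> caps B=0 W=4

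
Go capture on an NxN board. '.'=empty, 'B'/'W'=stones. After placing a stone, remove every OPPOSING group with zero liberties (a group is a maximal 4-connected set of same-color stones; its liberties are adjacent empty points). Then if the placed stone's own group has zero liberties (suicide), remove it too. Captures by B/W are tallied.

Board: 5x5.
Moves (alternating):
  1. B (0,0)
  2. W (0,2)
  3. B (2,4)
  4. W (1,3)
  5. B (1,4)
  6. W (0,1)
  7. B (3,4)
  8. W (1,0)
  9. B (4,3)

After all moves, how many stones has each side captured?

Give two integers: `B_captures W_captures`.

Answer: 0 1

Derivation:
Move 1: B@(0,0) -> caps B=0 W=0
Move 2: W@(0,2) -> caps B=0 W=0
Move 3: B@(2,4) -> caps B=0 W=0
Move 4: W@(1,3) -> caps B=0 W=0
Move 5: B@(1,4) -> caps B=0 W=0
Move 6: W@(0,1) -> caps B=0 W=0
Move 7: B@(3,4) -> caps B=0 W=0
Move 8: W@(1,0) -> caps B=0 W=1
Move 9: B@(4,3) -> caps B=0 W=1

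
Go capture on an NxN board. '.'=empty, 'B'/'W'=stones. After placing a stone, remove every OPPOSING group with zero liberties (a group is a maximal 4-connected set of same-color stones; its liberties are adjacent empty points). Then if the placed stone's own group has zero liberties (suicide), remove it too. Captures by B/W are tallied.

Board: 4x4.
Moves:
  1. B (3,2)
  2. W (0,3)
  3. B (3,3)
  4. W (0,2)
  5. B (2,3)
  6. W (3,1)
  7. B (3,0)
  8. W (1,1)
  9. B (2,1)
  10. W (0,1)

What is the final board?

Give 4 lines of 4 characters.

Move 1: B@(3,2) -> caps B=0 W=0
Move 2: W@(0,3) -> caps B=0 W=0
Move 3: B@(3,3) -> caps B=0 W=0
Move 4: W@(0,2) -> caps B=0 W=0
Move 5: B@(2,3) -> caps B=0 W=0
Move 6: W@(3,1) -> caps B=0 W=0
Move 7: B@(3,0) -> caps B=0 W=0
Move 8: W@(1,1) -> caps B=0 W=0
Move 9: B@(2,1) -> caps B=1 W=0
Move 10: W@(0,1) -> caps B=1 W=0

Answer: .WWW
.W..
.B.B
B.BB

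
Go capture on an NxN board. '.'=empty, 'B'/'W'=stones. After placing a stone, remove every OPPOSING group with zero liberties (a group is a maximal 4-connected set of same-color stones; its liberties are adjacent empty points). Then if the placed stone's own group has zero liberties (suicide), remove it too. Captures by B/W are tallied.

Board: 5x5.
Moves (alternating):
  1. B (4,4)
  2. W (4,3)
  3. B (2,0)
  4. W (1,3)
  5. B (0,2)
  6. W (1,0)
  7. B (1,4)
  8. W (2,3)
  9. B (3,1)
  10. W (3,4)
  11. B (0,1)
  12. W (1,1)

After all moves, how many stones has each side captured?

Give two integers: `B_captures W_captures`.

Move 1: B@(4,4) -> caps B=0 W=0
Move 2: W@(4,3) -> caps B=0 W=0
Move 3: B@(2,0) -> caps B=0 W=0
Move 4: W@(1,3) -> caps B=0 W=0
Move 5: B@(0,2) -> caps B=0 W=0
Move 6: W@(1,0) -> caps B=0 W=0
Move 7: B@(1,4) -> caps B=0 W=0
Move 8: W@(2,3) -> caps B=0 W=0
Move 9: B@(3,1) -> caps B=0 W=0
Move 10: W@(3,4) -> caps B=0 W=1
Move 11: B@(0,1) -> caps B=0 W=1
Move 12: W@(1,1) -> caps B=0 W=1

Answer: 0 1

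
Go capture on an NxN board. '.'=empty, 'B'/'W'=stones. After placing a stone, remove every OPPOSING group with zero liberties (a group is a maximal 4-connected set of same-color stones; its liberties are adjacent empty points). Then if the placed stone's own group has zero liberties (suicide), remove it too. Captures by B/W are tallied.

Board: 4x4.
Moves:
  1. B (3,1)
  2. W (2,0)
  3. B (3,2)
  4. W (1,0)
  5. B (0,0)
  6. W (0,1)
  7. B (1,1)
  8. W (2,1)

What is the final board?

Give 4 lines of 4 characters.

Answer: .W..
WB..
WW..
.BB.

Derivation:
Move 1: B@(3,1) -> caps B=0 W=0
Move 2: W@(2,0) -> caps B=0 W=0
Move 3: B@(3,2) -> caps B=0 W=0
Move 4: W@(1,0) -> caps B=0 W=0
Move 5: B@(0,0) -> caps B=0 W=0
Move 6: W@(0,1) -> caps B=0 W=1
Move 7: B@(1,1) -> caps B=0 W=1
Move 8: W@(2,1) -> caps B=0 W=1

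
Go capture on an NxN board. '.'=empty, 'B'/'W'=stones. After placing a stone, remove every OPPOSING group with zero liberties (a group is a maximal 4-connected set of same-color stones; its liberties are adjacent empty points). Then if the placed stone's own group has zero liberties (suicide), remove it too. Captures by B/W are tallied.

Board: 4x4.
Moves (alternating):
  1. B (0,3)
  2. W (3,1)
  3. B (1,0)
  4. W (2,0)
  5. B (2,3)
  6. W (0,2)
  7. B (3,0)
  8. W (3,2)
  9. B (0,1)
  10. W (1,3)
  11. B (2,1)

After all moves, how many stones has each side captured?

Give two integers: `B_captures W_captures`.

Move 1: B@(0,3) -> caps B=0 W=0
Move 2: W@(3,1) -> caps B=0 W=0
Move 3: B@(1,0) -> caps B=0 W=0
Move 4: W@(2,0) -> caps B=0 W=0
Move 5: B@(2,3) -> caps B=0 W=0
Move 6: W@(0,2) -> caps B=0 W=0
Move 7: B@(3,0) -> caps B=0 W=0
Move 8: W@(3,2) -> caps B=0 W=0
Move 9: B@(0,1) -> caps B=0 W=0
Move 10: W@(1,3) -> caps B=0 W=1
Move 11: B@(2,1) -> caps B=0 W=1

Answer: 0 1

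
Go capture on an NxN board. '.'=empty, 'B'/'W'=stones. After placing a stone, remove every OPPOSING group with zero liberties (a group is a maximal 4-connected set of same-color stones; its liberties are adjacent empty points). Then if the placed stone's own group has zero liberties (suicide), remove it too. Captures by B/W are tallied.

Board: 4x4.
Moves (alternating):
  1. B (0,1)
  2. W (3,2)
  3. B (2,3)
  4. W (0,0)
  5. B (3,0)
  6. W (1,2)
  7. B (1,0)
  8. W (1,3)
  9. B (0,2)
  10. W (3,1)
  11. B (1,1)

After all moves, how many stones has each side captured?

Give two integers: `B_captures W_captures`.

Answer: 1 0

Derivation:
Move 1: B@(0,1) -> caps B=0 W=0
Move 2: W@(3,2) -> caps B=0 W=0
Move 3: B@(2,3) -> caps B=0 W=0
Move 4: W@(0,0) -> caps B=0 W=0
Move 5: B@(3,0) -> caps B=0 W=0
Move 6: W@(1,2) -> caps B=0 W=0
Move 7: B@(1,0) -> caps B=1 W=0
Move 8: W@(1,3) -> caps B=1 W=0
Move 9: B@(0,2) -> caps B=1 W=0
Move 10: W@(3,1) -> caps B=1 W=0
Move 11: B@(1,1) -> caps B=1 W=0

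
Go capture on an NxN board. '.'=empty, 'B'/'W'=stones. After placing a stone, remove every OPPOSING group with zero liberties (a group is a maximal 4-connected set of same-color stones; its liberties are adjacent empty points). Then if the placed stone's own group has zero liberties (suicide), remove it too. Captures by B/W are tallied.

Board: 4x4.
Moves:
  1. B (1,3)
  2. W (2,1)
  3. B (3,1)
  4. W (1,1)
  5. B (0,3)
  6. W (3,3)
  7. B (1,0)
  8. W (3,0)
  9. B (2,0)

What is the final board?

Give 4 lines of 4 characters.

Move 1: B@(1,3) -> caps B=0 W=0
Move 2: W@(2,1) -> caps B=0 W=0
Move 3: B@(3,1) -> caps B=0 W=0
Move 4: W@(1,1) -> caps B=0 W=0
Move 5: B@(0,3) -> caps B=0 W=0
Move 6: W@(3,3) -> caps B=0 W=0
Move 7: B@(1,0) -> caps B=0 W=0
Move 8: W@(3,0) -> caps B=0 W=0
Move 9: B@(2,0) -> caps B=1 W=0

Answer: ...B
BW.B
BW..
.B.W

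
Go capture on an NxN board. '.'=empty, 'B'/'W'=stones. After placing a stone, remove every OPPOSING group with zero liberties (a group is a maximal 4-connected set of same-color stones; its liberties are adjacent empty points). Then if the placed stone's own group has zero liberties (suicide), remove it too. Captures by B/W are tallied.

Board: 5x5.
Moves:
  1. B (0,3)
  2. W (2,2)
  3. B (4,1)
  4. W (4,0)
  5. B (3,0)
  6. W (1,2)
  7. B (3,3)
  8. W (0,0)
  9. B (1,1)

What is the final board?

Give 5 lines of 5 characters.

Answer: W..B.
.BW..
..W..
B..B.
.B...

Derivation:
Move 1: B@(0,3) -> caps B=0 W=0
Move 2: W@(2,2) -> caps B=0 W=0
Move 3: B@(4,1) -> caps B=0 W=0
Move 4: W@(4,0) -> caps B=0 W=0
Move 5: B@(3,0) -> caps B=1 W=0
Move 6: W@(1,2) -> caps B=1 W=0
Move 7: B@(3,3) -> caps B=1 W=0
Move 8: W@(0,0) -> caps B=1 W=0
Move 9: B@(1,1) -> caps B=1 W=0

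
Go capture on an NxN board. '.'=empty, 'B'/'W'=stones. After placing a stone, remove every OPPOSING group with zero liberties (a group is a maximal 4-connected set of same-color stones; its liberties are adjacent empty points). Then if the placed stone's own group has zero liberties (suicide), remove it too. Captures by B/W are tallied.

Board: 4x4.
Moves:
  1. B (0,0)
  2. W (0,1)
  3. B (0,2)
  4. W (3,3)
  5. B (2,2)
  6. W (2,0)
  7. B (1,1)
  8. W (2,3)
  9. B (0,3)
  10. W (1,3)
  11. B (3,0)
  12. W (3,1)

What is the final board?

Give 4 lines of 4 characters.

Move 1: B@(0,0) -> caps B=0 W=0
Move 2: W@(0,1) -> caps B=0 W=0
Move 3: B@(0,2) -> caps B=0 W=0
Move 4: W@(3,3) -> caps B=0 W=0
Move 5: B@(2,2) -> caps B=0 W=0
Move 6: W@(2,0) -> caps B=0 W=0
Move 7: B@(1,1) -> caps B=1 W=0
Move 8: W@(2,3) -> caps B=1 W=0
Move 9: B@(0,3) -> caps B=1 W=0
Move 10: W@(1,3) -> caps B=1 W=0
Move 11: B@(3,0) -> caps B=1 W=0
Move 12: W@(3,1) -> caps B=1 W=1

Answer: B.BB
.B.W
W.BW
.W.W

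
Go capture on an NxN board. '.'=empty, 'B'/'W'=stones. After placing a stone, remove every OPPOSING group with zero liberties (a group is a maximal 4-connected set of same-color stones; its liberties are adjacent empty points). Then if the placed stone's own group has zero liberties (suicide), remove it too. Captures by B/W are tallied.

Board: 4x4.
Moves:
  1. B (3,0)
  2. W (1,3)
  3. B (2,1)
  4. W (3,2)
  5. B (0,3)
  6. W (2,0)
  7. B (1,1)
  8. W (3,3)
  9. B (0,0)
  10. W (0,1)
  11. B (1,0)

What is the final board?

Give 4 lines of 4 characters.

Answer: BW.B
BB.W
.B..
B.WW

Derivation:
Move 1: B@(3,0) -> caps B=0 W=0
Move 2: W@(1,3) -> caps B=0 W=0
Move 3: B@(2,1) -> caps B=0 W=0
Move 4: W@(3,2) -> caps B=0 W=0
Move 5: B@(0,3) -> caps B=0 W=0
Move 6: W@(2,0) -> caps B=0 W=0
Move 7: B@(1,1) -> caps B=0 W=0
Move 8: W@(3,3) -> caps B=0 W=0
Move 9: B@(0,0) -> caps B=0 W=0
Move 10: W@(0,1) -> caps B=0 W=0
Move 11: B@(1,0) -> caps B=1 W=0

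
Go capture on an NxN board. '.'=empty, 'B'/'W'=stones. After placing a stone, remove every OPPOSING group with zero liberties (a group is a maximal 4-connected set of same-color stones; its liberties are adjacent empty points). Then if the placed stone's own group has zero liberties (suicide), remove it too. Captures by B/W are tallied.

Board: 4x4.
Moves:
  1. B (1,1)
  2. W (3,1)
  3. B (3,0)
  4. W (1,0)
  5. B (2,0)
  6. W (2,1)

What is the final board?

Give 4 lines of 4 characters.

Move 1: B@(1,1) -> caps B=0 W=0
Move 2: W@(3,1) -> caps B=0 W=0
Move 3: B@(3,0) -> caps B=0 W=0
Move 4: W@(1,0) -> caps B=0 W=0
Move 5: B@(2,0) -> caps B=0 W=0
Move 6: W@(2,1) -> caps B=0 W=2

Answer: ....
WB..
.W..
.W..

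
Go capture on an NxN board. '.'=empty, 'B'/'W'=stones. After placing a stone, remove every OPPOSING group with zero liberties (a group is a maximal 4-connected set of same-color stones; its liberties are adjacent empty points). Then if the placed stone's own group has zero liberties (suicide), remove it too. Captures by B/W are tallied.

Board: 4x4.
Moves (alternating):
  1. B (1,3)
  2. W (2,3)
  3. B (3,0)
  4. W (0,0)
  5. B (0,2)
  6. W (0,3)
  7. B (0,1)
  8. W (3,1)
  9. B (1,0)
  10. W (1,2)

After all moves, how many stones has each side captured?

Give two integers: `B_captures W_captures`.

Move 1: B@(1,3) -> caps B=0 W=0
Move 2: W@(2,3) -> caps B=0 W=0
Move 3: B@(3,0) -> caps B=0 W=0
Move 4: W@(0,0) -> caps B=0 W=0
Move 5: B@(0,2) -> caps B=0 W=0
Move 6: W@(0,3) -> caps B=0 W=0
Move 7: B@(0,1) -> caps B=0 W=0
Move 8: W@(3,1) -> caps B=0 W=0
Move 9: B@(1,0) -> caps B=1 W=0
Move 10: W@(1,2) -> caps B=1 W=0

Answer: 1 0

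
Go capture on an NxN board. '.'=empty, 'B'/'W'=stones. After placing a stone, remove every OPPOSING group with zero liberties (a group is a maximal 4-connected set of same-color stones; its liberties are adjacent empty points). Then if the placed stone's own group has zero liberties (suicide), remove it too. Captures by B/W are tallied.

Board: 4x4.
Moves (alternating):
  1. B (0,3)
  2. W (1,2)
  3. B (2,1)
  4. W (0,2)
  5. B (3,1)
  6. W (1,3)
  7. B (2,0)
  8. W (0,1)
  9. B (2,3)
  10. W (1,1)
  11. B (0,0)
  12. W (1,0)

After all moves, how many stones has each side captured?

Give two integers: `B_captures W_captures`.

Answer: 0 2

Derivation:
Move 1: B@(0,3) -> caps B=0 W=0
Move 2: W@(1,2) -> caps B=0 W=0
Move 3: B@(2,1) -> caps B=0 W=0
Move 4: W@(0,2) -> caps B=0 W=0
Move 5: B@(3,1) -> caps B=0 W=0
Move 6: W@(1,3) -> caps B=0 W=1
Move 7: B@(2,0) -> caps B=0 W=1
Move 8: W@(0,1) -> caps B=0 W=1
Move 9: B@(2,3) -> caps B=0 W=1
Move 10: W@(1,1) -> caps B=0 W=1
Move 11: B@(0,0) -> caps B=0 W=1
Move 12: W@(1,0) -> caps B=0 W=2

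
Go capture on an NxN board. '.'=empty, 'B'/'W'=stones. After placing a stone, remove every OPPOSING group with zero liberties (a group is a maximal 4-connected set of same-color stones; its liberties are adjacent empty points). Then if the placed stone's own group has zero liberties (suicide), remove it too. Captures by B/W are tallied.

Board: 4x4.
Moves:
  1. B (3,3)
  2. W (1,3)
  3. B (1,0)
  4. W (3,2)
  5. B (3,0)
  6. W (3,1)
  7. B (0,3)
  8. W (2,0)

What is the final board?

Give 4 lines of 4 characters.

Answer: ...B
B..W
W...
.WWB

Derivation:
Move 1: B@(3,3) -> caps B=0 W=0
Move 2: W@(1,3) -> caps B=0 W=0
Move 3: B@(1,0) -> caps B=0 W=0
Move 4: W@(3,2) -> caps B=0 W=0
Move 5: B@(3,0) -> caps B=0 W=0
Move 6: W@(3,1) -> caps B=0 W=0
Move 7: B@(0,3) -> caps B=0 W=0
Move 8: W@(2,0) -> caps B=0 W=1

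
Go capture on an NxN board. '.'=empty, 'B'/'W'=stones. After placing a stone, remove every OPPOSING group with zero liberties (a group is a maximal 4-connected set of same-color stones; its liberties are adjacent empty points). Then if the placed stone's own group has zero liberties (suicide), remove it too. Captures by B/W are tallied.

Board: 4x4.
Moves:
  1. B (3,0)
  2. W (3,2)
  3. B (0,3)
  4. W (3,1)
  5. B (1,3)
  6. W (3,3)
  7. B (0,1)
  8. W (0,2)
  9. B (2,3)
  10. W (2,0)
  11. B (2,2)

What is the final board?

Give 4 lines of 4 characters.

Answer: .BWB
...B
W.BB
.WWW

Derivation:
Move 1: B@(3,0) -> caps B=0 W=0
Move 2: W@(3,2) -> caps B=0 W=0
Move 3: B@(0,3) -> caps B=0 W=0
Move 4: W@(3,1) -> caps B=0 W=0
Move 5: B@(1,3) -> caps B=0 W=0
Move 6: W@(3,3) -> caps B=0 W=0
Move 7: B@(0,1) -> caps B=0 W=0
Move 8: W@(0,2) -> caps B=0 W=0
Move 9: B@(2,3) -> caps B=0 W=0
Move 10: W@(2,0) -> caps B=0 W=1
Move 11: B@(2,2) -> caps B=0 W=1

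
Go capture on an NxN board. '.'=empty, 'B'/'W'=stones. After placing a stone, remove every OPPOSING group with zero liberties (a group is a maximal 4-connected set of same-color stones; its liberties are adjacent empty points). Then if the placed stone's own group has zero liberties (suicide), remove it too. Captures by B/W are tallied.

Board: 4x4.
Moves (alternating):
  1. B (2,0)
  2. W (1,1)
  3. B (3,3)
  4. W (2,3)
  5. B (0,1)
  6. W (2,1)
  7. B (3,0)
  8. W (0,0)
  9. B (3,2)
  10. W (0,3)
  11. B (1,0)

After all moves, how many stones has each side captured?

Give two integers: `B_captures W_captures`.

Move 1: B@(2,0) -> caps B=0 W=0
Move 2: W@(1,1) -> caps B=0 W=0
Move 3: B@(3,3) -> caps B=0 W=0
Move 4: W@(2,3) -> caps B=0 W=0
Move 5: B@(0,1) -> caps B=0 W=0
Move 6: W@(2,1) -> caps B=0 W=0
Move 7: B@(3,0) -> caps B=0 W=0
Move 8: W@(0,0) -> caps B=0 W=0
Move 9: B@(3,2) -> caps B=0 W=0
Move 10: W@(0,3) -> caps B=0 W=0
Move 11: B@(1,0) -> caps B=1 W=0

Answer: 1 0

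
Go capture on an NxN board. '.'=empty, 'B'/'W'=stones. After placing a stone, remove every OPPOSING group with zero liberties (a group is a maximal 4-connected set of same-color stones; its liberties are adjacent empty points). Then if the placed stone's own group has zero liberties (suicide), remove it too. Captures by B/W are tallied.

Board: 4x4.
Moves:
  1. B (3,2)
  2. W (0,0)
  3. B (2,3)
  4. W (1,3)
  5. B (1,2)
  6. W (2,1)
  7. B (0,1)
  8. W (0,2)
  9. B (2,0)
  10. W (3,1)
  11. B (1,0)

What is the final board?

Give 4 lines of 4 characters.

Move 1: B@(3,2) -> caps B=0 W=0
Move 2: W@(0,0) -> caps B=0 W=0
Move 3: B@(2,3) -> caps B=0 W=0
Move 4: W@(1,3) -> caps B=0 W=0
Move 5: B@(1,2) -> caps B=0 W=0
Move 6: W@(2,1) -> caps B=0 W=0
Move 7: B@(0,1) -> caps B=0 W=0
Move 8: W@(0,2) -> caps B=0 W=0
Move 9: B@(2,0) -> caps B=0 W=0
Move 10: W@(3,1) -> caps B=0 W=0
Move 11: B@(1,0) -> caps B=1 W=0

Answer: .BW.
B.BW
BW.B
.WB.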